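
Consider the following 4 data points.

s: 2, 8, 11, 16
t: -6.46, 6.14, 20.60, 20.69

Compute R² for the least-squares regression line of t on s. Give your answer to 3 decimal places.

0.877

n = 4, Σx = 37, Σy = 40.97, Σxy = 593.84, Σx² = 445, Σy² = 931.8673
Sxx = Σx² − (Σx)²/n = 445 − 342.25 = 102.75
Sxy = Σxy − (Σx)(Σy)/n = 593.84 − 378.9725 = 214.8675
Syy = Σy² − (Σy)²/n = 931.8673 − 419.635225 = 512.232075
R² = Sxy²/(Sxx·Syy) = (214.8675)²/(102.75·512.232075) = 0.877188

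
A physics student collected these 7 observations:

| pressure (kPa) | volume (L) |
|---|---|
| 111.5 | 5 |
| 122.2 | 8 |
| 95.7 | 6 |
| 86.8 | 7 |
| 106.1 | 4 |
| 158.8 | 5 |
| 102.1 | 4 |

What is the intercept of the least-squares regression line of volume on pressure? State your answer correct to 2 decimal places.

n = 7, Σx = 783.2, Σy = 39, Σxy = 4343.7, Σx² = 90956.88
Sxx = Σx² − (Σx)²/n = 90956.88 − 87628.891429 = 3327.988571
Sxy = Σxy − (Σx)(Σy)/n = 4343.7 − 4363.542857 = -19.842857
b = Sxy/Sxx = -19.842857/3327.988571 = -0.005962
a = ȳ − b·x̄ = 5.571429 − (-0.005962)·111.885714 = 6.238538

6.24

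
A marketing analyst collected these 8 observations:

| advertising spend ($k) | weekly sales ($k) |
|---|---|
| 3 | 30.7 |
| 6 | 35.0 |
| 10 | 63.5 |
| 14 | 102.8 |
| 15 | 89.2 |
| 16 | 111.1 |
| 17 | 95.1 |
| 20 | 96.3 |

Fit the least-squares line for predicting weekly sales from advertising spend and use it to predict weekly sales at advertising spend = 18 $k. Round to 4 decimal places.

n = 8, Σx = 101, Σy = 623.7, Σxy = 9034.6, Σx² = 1511
Sxx = Σx² − (Σx)²/n = 1511 − 1275.125 = 235.875
Sxy = Σxy − (Σx)(Σy)/n = 9034.6 − 7874.2125 = 1160.3875
b = Sxy/Sxx = 1160.3875/235.875 = 4.919502
a = ȳ − b·x̄ = 77.9625 − 4.919502·12.625 = 15.853789
ŷ(18) = a + b·18 = 15.853789 + 4.919502·18 = 104.404822

104.4048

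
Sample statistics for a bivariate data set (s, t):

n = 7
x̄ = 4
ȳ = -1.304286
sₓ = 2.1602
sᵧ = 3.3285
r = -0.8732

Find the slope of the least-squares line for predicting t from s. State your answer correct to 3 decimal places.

-1.345

b = r · sᵧ/sₓ = -0.8732 · 3.3285/2.1602 = -1.345452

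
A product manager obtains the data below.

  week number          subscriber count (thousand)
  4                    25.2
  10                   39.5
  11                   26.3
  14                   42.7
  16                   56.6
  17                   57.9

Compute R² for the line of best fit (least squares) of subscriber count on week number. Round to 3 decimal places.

0.761

n = 6, Σx = 72, Σy = 248.2, Σxy = 3272.8, Σx² = 978, Σy² = 11266.24
Sxx = Σx² − (Σx)²/n = 978 − 864 = 114
Sxy = Σxy − (Σx)(Σy)/n = 3272.8 − 2978.4 = 294.4
Syy = Σy² − (Σy)²/n = 11266.24 − 10267.206667 = 999.033333
R² = Sxy²/(Sxx·Syy) = (294.4)²/(114·999.033333) = 0.761011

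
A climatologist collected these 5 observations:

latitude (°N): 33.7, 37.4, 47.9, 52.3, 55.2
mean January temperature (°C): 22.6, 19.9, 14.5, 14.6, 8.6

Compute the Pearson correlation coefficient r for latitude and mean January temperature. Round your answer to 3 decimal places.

n = 5, Σx = 226.5, Σy = 80.2, Σxy = 3438.73, Σx² = 10611.19, Σy² = 1404.14
Sxx = Σx² − (Σx)²/n = 10611.19 − 10260.45 = 350.74
Sxy = Σxy − (Σx)(Σy)/n = 3438.73 − 3633.06 = -194.33
Syy = Σy² − (Σy)²/n = 1404.14 − 1286.408 = 117.732
r = Sxy/√(Sxx·Syy) = -194.33/√(41293.32168) = -194.33/203.207583 = -0.956313

-0.956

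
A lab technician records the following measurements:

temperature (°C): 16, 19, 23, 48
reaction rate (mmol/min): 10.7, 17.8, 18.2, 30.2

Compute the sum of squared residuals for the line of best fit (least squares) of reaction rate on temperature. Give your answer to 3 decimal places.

16.129

n = 4, Σx = 106, Σy = 76.9, Σxy = 2377.6, Σx² = 3450, Σy² = 1674.61
Sxx = Σx² − (Σx)²/n = 3450 − 2809 = 641
Sxy = Σxy − (Σx)(Σy)/n = 2377.6 − 2037.85 = 339.75
Syy = Σy² − (Σy)²/n = 1674.61 − 1478.4025 = 196.2075
b = Sxy/Sxx = 339.75/641 = 0.530031
SSE = Syy − b·Sxy = 196.2075 − 0.530031·339.75 = 16.129399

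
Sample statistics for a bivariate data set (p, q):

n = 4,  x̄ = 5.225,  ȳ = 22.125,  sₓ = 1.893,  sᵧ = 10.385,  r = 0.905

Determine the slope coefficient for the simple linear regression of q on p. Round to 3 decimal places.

4.965

b = r · sᵧ/sₓ = 0.905 · 10.385/1.893 = 4.964831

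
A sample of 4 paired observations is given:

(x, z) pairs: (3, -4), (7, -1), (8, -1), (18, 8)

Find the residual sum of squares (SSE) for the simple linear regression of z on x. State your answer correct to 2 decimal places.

n = 4, Σx = 36, Σy = 2, Σxy = 117, Σx² = 446, Σy² = 82
Sxx = Σx² − (Σx)²/n = 446 − 324 = 122
Sxy = Σxy − (Σx)(Σy)/n = 117 − 18 = 99
Syy = Σy² − (Σy)²/n = 82 − 1 = 81
b = Sxy/Sxx = 99/122 = 0.811475
SSE = Syy − b·Sxy = 81 − 0.811475·99 = 0.663934

0.66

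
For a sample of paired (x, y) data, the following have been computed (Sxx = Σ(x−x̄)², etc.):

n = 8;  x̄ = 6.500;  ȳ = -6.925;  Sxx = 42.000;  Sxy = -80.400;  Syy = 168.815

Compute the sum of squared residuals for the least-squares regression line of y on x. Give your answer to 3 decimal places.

b = Sxy/Sxx = -80.4/42 = -1.914286
SSE = Syy − b·Sxy = 168.815 − (-1.914286)·(-80.4) = 14.906429

14.906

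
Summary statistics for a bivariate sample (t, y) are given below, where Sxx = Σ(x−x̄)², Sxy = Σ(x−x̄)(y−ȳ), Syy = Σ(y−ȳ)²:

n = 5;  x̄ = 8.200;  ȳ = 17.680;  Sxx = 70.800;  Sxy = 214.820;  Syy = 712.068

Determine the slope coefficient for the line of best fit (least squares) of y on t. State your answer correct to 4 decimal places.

b = Sxy/Sxx = 214.82/70.8 = 3.034181

3.0342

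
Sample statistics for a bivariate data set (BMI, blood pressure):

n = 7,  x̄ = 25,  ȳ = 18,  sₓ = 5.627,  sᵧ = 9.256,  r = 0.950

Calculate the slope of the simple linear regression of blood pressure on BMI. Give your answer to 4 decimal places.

b = r · sᵧ/sₓ = 0.95 · 9.256/5.627 = 1.562680

1.5627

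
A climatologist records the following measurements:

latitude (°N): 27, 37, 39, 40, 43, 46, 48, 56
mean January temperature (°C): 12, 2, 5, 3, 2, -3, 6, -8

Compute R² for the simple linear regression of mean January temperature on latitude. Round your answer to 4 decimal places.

0.6895

n = 8, Σx = 336, Σy = 19, Σxy = 501, Σx² = 14624, Σy² = 295
Sxx = Σx² − (Σx)²/n = 14624 − 14112 = 512
Sxy = Σxy − (Σx)(Σy)/n = 501 − 798 = -297
Syy = Σy² − (Σy)²/n = 295 − 45.125 = 249.875
R² = Sxy²/(Sxx·Syy) = (-297)²/(512·249.875) = 0.689478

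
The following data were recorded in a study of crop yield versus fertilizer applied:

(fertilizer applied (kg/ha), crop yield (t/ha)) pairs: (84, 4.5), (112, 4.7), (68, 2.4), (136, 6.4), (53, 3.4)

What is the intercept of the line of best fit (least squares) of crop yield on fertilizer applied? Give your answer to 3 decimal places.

n = 5, Σx = 453, Σy = 21.4, Σxy = 2118.2, Σx² = 45529
Sxx = Σx² − (Σx)²/n = 45529 − 41041.8 = 4487.2
Sxy = Σxy − (Σx)(Σy)/n = 2118.2 − 1938.84 = 179.36
b = Sxy/Sxx = 179.36/4487.2 = 0.039971
a = ȳ − b·x̄ = 4.28 − 0.039971·90.6 = 0.658584

0.659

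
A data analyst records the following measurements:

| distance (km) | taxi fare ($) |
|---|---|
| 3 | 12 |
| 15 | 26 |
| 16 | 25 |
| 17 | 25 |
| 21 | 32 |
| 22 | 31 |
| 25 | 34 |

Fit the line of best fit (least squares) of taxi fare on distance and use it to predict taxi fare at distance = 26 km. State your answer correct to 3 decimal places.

n = 7, Σx = 119, Σy = 185, Σxy = 3455, Σx² = 2329
Sxx = Σx² − (Σx)²/n = 2329 − 2023 = 306
Sxy = Σxy − (Σx)(Σy)/n = 3455 − 3145 = 310
b = Sxy/Sxx = 310/306 = 1.013072
a = ȳ − b·x̄ = 26.428571 − 1.013072·17 = 9.206349
ŷ(26) = a + b·26 = 9.206349 + 1.013072·26 = 35.546218

35.546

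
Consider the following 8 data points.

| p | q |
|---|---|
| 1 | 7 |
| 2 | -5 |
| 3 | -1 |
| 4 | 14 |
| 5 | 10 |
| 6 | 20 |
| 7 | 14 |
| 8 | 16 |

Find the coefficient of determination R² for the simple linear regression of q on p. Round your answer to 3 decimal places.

0.539

n = 8, Σx = 36, Σy = 75, Σxy = 446, Σx² = 204, Σy² = 1223
Sxx = Σx² − (Σx)²/n = 204 − 162 = 42
Sxy = Σxy − (Σx)(Σy)/n = 446 − 337.5 = 108.5
Syy = Σy² − (Σy)²/n = 1223 − 703.125 = 519.875
R² = Sxy²/(Sxx·Syy) = (108.5)²/(42·519.875) = 0.539152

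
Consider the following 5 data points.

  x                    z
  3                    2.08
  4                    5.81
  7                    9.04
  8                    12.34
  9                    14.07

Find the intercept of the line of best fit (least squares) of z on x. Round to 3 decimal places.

-2.761

n = 5, Σx = 31, Σy = 43.34, Σxy = 318.11, Σx² = 219
Sxx = Σx² − (Σx)²/n = 219 − 192.2 = 26.8
Sxy = Σxy − (Σx)(Σy)/n = 318.11 − 268.708 = 49.402
b = Sxy/Sxx = 49.402/26.8 = 1.843358
a = ȳ − b·x̄ = 8.668 − 1.843358·6.2 = -2.760821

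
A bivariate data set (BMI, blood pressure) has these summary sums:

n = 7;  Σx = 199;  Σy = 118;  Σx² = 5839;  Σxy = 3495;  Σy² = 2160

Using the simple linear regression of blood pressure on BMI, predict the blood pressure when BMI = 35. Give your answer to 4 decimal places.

21.9355

Sxx = Σx² − (Σx)²/n = 5839 − 5657.285714 = 181.714286
Sxy = Σxy − (Σx)(Σy)/n = 3495 − 3354.571429 = 140.428571
b = Sxy/Sxx = 140.428571/181.714286 = 0.772799
a = ȳ − b·x̄ = 16.857143 − 0.772799·28.428571 = -5.112421
ŷ(35) = a + b·35 = -5.112421 + 0.772799·35 = 21.935535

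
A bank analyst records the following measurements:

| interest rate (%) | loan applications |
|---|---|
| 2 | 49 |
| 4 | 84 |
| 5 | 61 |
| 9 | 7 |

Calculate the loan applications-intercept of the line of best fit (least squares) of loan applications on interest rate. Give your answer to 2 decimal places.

n = 4, Σx = 20, Σy = 201, Σxy = 802, Σx² = 126
Sxx = Σx² − (Σx)²/n = 126 − 100 = 26
Sxy = Σxy − (Σx)(Σy)/n = 802 − 1005 = -203
b = Sxy/Sxx = -203/26 = -7.807692
a = ȳ − b·x̄ = 50.25 − (-7.807692)·5 = 89.288462

89.29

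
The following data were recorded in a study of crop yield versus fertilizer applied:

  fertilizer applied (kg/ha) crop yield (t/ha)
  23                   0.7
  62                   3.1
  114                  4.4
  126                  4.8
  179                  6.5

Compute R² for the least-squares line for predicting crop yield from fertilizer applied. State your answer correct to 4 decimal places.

0.9702

n = 5, Σx = 504, Σy = 19.5, Σxy = 2478.2, Σx² = 65286, Σy² = 94.75
Sxx = Σx² − (Σx)²/n = 65286 − 50803.2 = 14482.8
Sxy = Σxy − (Σx)(Σy)/n = 2478.2 − 1965.6 = 512.6
Syy = Σy² − (Σy)²/n = 94.75 − 76.05 = 18.7
R² = Sxy²/(Sxx·Syy) = (512.6)²/(14482.8·18.7) = 0.970204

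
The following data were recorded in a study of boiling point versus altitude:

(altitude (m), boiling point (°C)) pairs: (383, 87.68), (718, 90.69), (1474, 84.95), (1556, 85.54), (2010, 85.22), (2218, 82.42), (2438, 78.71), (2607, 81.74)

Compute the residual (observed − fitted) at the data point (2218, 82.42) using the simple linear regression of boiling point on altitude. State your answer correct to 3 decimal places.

n = 8, Σx = 13404, Σy = 676.95, Σxy = 1116104.32, Σx² = 26955942
Sxx = Σx² − (Σx)²/n = 26955942 − 22458402 = 4497540
Sxy = Σxy − (Σx)(Σy)/n = 1116104.32 − 1134229.725 = -18125.405
b = Sxy/Sxx = -18125.405/4497540 = -0.004030
a = ȳ − b·x̄ = 84.61875 − (-0.004030)·1675.5 = 91.371134
ŷ(2218) = 91.371134 + (-0.004030)·2218 = 82.432437
residual = y − ŷ = 82.42 − 82.432437 = -0.012437

-0.012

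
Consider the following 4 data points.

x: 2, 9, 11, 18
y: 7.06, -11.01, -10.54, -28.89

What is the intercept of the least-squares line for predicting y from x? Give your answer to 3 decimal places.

11.242

n = 4, Σx = 40, Σy = -43.38, Σxy = -720.93, Σx² = 530
Sxx = Σx² − (Σx)²/n = 530 − 400 = 130
Sxy = Σxy − (Σx)(Σy)/n = -720.93 − (-433.8) = -287.13
b = Sxy/Sxx = -287.13/130 = -2.208692
a = ȳ − b·x̄ = -10.845 − (-2.208692)·10 = 11.241923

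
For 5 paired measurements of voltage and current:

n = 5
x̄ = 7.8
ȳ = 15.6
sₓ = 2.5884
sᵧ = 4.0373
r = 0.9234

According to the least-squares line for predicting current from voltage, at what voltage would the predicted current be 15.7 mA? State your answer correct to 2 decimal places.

7.87

b = r · sᵧ/sₓ = 0.9234 · 4.0373/2.5884 = 1.440289
a = ȳ − b·x̄ = 15.6 − 1.440289·7.8 = 4.365749
Set a + b·x = 15.7: x = (15.7 − 4.365749) / 1.440289 = 7.869431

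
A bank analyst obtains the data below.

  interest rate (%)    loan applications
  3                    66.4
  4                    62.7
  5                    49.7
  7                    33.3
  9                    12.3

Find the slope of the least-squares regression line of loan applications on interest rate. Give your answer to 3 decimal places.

-9.239

n = 5, Σx = 28, Σy = 224.4, Σxy = 1042.3, Σx² = 180
Sxx = Σx² − (Σx)²/n = 180 − 156.8 = 23.2
Sxy = Σxy − (Σx)(Σy)/n = 1042.3 − 1256.64 = -214.34
b = Sxy/Sxx = -214.34/23.2 = -9.238793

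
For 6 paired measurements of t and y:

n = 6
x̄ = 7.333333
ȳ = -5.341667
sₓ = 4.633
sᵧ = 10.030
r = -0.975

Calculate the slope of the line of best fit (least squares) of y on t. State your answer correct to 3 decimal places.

b = r · sᵧ/sₓ = -0.975 · 10.03/4.633 = -2.110781

-2.111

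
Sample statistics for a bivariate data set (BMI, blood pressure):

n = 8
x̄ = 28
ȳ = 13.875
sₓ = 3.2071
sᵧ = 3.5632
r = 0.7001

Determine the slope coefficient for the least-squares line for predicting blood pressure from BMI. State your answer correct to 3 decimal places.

b = r · sᵧ/sₓ = 0.7001 · 3.5632/3.2071 = 0.777836

0.778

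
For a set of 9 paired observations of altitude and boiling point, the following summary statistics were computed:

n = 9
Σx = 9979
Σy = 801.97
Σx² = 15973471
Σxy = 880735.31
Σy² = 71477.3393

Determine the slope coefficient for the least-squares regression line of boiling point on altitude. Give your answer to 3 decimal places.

-0.002

Sxx = Σx² − (Σx)²/n = 15973471 − 11064493.444444 = 4908977.555556
Sxy = Σxy − (Σx)(Σy)/n = 880735.31 − 889206.514444 = -8471.204444
b = Sxy/Sxx = -8471.204444/4908977.555556 = -0.001726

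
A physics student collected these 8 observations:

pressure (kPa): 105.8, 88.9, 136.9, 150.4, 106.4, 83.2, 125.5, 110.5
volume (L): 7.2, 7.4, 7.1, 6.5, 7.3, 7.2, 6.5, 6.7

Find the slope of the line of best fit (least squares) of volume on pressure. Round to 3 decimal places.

-0.011

n = 8, Σx = 907.6, Σy = 55.9, Σxy = 6301.07, Σx² = 106662.32
Sxx = Σx² − (Σx)²/n = 106662.32 − 102967.22 = 3695.1
Sxy = Σxy − (Σx)(Σy)/n = 6301.07 − 6341.855 = -40.785
b = Sxy/Sxx = -40.785/3695.1 = -0.011038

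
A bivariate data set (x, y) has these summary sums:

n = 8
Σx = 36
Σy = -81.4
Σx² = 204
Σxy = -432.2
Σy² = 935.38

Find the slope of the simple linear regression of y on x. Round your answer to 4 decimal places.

-1.5690

Sxx = Σx² − (Σx)²/n = 204 − 162 = 42
Sxy = Σxy − (Σx)(Σy)/n = -432.2 − (-366.3) = -65.9
b = Sxy/Sxx = -65.9/42 = -1.569048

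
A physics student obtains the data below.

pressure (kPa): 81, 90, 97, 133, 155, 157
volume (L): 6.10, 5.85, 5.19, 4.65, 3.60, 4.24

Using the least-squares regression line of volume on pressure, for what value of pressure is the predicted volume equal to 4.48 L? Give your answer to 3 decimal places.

n = 6, Σx = 713, Σy = 29.63, Σxy = 3366.16, Σx² = 90433
Sxx = Σx² − (Σx)²/n = 90433 − 84728.166667 = 5704.833333
Sxy = Σxy − (Σx)(Σy)/n = 3366.16 − 3521.031667 = -154.871667
b = Sxy/Sxx = -154.871667/5704.833333 = -0.027147
a = ȳ − b·x̄ = 4.938333 − (-0.027147)·118.833333 = 8.164355
Set a + b·x = 4.48: x = (4.48 − 8.164355) / (-0.027147) = 135.716443

135.716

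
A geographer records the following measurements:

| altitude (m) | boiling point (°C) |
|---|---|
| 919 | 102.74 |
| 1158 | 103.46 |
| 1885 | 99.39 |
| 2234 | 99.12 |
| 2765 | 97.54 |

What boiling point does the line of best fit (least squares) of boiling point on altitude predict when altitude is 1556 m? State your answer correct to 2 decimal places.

101.21

n = 5, Σx = 8961, Σy = 502.25, Σxy = 892707.07, Σx² = 18374731
Sxx = Σx² − (Σx)²/n = 18374731 − 16059904.2 = 2314826.8
Sxy = Σxy − (Σx)(Σy)/n = 892707.07 − 900132.45 = -7425.38
b = Sxy/Sxx = -7425.38/2314826.8 = -0.003208
a = ȳ − b·x̄ = 100.45 − (-0.003208)·1792.2 = 106.198925
ŷ(1556) = a + b·1556 = 106.198925 + (-0.003208)·1556 = 101.207670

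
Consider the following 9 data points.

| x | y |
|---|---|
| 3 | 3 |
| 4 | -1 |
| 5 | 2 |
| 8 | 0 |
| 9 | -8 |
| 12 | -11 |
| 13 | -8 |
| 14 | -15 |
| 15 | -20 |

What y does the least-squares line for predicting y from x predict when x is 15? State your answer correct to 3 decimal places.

-15.916

n = 9, Σx = 83, Σy = -58, Σxy = -803, Σx² = 929
Sxx = Σx² − (Σx)²/n = 929 − 765.444444 = 163.555556
Sxy = Σxy − (Σx)(Σy)/n = -803 − (-534.888889) = -268.111111
b = Sxy/Sxx = -268.111111/163.555556 = -1.639266
a = ȳ − b·x̄ = -6.444444 − (-1.639266)·9.222222 = 8.673234
ŷ(15) = a + b·15 = 8.673234 + (-1.639266)·15 = -15.915761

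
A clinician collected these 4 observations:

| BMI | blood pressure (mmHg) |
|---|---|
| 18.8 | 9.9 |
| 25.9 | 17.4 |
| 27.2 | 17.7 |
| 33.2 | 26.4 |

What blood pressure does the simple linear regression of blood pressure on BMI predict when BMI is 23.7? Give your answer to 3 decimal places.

14.935

n = 4, Σx = 105.1, Σy = 71.4, Σxy = 1994.7, Σx² = 2866.33
Sxx = Σx² − (Σx)²/n = 2866.33 − 2761.5025 = 104.8275
Sxy = Σxy − (Σx)(Σy)/n = 1994.7 − 1876.035 = 118.665
b = Sxy/Sxx = 118.665/104.8275 = 1.132003
a = ȳ − b·x̄ = 17.85 − 1.132003·26.275 = -11.893368
ŷ(23.7) = a + b·23.7 = -11.893368 + 1.132003·23.7 = 14.935093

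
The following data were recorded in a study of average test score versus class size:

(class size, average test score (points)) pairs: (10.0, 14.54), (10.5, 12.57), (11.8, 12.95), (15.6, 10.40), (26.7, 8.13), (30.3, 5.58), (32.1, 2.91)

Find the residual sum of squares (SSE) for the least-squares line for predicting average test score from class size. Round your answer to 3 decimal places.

6.909

n = 7, Σx = 137, Σy = 67.08, Σxy = 1071.991, Σx² = 3254.24, Σy² = 750.9804
Sxx = Σx² − (Σx)²/n = 3254.24 − 2681.285714 = 572.954286
Sxy = Σxy − (Σx)(Σy)/n = 1071.991 − 1312.851429 = -240.860429
Syy = Σy² − (Σy)²/n = 750.9804 − 642.818057 = 108.162343
b = Sxy/Sxx = -240.860429/572.954286 = -0.420383
SSE = Syy − b·Sxy = 108.162343 − (-0.420383)·(-240.860429) = 6.908635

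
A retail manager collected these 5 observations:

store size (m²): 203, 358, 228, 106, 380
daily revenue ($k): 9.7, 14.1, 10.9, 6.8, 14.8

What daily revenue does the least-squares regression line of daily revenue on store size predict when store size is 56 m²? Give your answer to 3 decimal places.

n = 5, Σx = 1275, Σy = 56.3, Σxy = 15846.9, Σx² = 376993
Sxx = Σx² − (Σx)²/n = 376993 − 325125 = 51868
Sxy = Σxy − (Σx)(Σy)/n = 15846.9 − 14356.5 = 1490.4
b = Sxy/Sxx = 1490.4/51868 = 0.028734
a = ȳ − b·x̄ = 11.26 − 0.028734·255 = 3.932708
ŷ(56) = a + b·56 = 3.932708 + 0.028734·56 = 5.541839

5.542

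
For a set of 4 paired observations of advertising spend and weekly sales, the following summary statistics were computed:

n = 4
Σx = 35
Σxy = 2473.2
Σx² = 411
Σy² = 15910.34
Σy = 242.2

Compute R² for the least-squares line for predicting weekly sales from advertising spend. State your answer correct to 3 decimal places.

Sxx = Σx² − (Σx)²/n = 411 − 306.25 = 104.75
Sxy = Σxy − (Σx)(Σy)/n = 2473.2 − 2119.25 = 353.95
Syy = Σy² − (Σy)²/n = 15910.34 − 14665.21 = 1245.13
R² = Sxy²/(Sxx·Syy) = (353.95)²/(104.75·1245.13) = 0.960539

0.961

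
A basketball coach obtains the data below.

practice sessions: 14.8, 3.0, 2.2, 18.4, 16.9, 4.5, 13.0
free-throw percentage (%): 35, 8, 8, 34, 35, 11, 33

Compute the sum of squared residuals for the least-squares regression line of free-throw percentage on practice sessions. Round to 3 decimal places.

n = 7, Σx = 72.8, Σy = 164, Σxy = 2255.2, Σx² = 1046.3, Σy² = 4944
Sxx = Σx² − (Σx)²/n = 1046.3 − 757.12 = 289.18
Sxy = Σxy − (Σx)(Σy)/n = 2255.2 − 1705.6 = 549.6
Syy = Σy² − (Σy)²/n = 4944 − 3842.285714 = 1101.714286
b = Sxy/Sxx = 549.6/289.18 = 1.900546
SSE = Syy − b·Sxy = 1101.714286 − 1.900546·549.6 = 57.173999

57.174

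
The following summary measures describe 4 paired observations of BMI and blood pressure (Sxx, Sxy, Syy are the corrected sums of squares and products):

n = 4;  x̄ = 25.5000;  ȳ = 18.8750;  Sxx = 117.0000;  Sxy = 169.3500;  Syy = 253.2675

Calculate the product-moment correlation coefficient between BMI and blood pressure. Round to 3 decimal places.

r = Sxy/√(Sxx·Syy) = 169.35/√(29632.2975) = 169.35/172.140342 = 0.983790

0.984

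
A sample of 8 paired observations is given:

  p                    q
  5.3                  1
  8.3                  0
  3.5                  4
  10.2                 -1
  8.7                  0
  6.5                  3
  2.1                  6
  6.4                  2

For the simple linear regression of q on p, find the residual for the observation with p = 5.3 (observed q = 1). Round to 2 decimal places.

n = 8, Σx = 51, Σy = 15, Σxy = 54, Σx² = 376.58
Sxx = Σx² − (Σx)²/n = 376.58 − 325.125 = 51.455
Sxy = Σxy − (Σx)(Σy)/n = 54 − 95.625 = -41.625
b = Sxy/Sxx = -41.625/51.455 = -0.808959
a = ȳ − b·x̄ = 1.875 − (-0.808959)·6.375 = 7.032115
ŷ(5.3) = 7.032115 + (-0.808959)·5.3 = 2.744631
residual = y − ŷ = 1 − 2.744631 = -1.744631

-1.74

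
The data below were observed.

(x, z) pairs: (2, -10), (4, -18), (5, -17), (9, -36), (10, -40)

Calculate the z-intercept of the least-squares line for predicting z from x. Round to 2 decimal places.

n = 5, Σx = 30, Σy = -121, Σxy = -901, Σx² = 226
Sxx = Σx² − (Σx)²/n = 226 − 180 = 46
Sxy = Σxy − (Σx)(Σy)/n = -901 − (-726) = -175
b = Sxy/Sxx = -175/46 = -3.804348
a = ȳ − b·x̄ = -24.2 − (-3.804348)·6 = -1.373913

-1.37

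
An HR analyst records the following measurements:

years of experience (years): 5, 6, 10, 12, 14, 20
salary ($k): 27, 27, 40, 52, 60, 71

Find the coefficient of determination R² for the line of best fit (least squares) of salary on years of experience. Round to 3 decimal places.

0.964

n = 6, Σx = 67, Σy = 277, Σxy = 3581, Σx² = 901, Σy² = 14403
Sxx = Σx² − (Σx)²/n = 901 − 748.166667 = 152.833333
Sxy = Σxy − (Σx)(Σy)/n = 3581 − 3093.166667 = 487.833333
Syy = Σy² − (Σy)²/n = 14403 − 12788.166667 = 1614.833333
R² = Sxy²/(Sxx·Syy) = (487.833333)²/(152.833333·1614.833333) = 0.964267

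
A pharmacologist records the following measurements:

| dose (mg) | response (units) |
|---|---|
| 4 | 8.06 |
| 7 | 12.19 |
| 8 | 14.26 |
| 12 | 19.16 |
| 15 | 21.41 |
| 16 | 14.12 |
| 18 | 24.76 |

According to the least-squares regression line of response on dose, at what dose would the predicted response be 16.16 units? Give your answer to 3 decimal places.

n = 7, Σx = 80, Σy = 113.96, Σxy = 1454.32, Σx² = 1078
Sxx = Σx² − (Σx)²/n = 1078 − 914.285714 = 163.714286
Sxy = Σxy − (Σx)(Σy)/n = 1454.32 − 1302.4 = 151.92
b = Sxy/Sxx = 151.92/163.714286 = 0.927958
a = ȳ − b·x̄ = 16.28 − 0.927958·11.428571 = 5.674764
Set a + b·x = 16.16: x = (16.16 − 5.674764) / 0.927958 = 11.299255

11.299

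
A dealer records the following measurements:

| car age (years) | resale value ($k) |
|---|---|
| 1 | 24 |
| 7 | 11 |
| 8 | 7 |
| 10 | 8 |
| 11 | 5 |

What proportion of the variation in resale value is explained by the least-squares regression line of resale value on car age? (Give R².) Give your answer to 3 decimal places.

n = 5, Σx = 37, Σy = 55, Σxy = 292, Σx² = 335, Σy² = 835
Sxx = Σx² − (Σx)²/n = 335 − 273.8 = 61.2
Sxy = Σxy − (Σx)(Σy)/n = 292 − 407 = -115
Syy = Σy² − (Σy)²/n = 835 − 605 = 230
R² = Sxy²/(Sxx·Syy) = (-115)²/(61.2·230) = 0.939542

0.940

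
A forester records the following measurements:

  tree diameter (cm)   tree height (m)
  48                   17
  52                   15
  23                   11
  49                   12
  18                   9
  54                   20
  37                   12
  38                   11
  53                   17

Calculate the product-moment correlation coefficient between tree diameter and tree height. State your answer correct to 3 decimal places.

n = 9, Σx = 372, Σy = 124, Σxy = 5442, Σx² = 16800, Σy² = 1814
Sxx = Σx² − (Σx)²/n = 16800 − 15376 = 1424
Sxy = Σxy − (Σx)(Σy)/n = 5442 − 5125.333333 = 316.666667
Syy = Σy² − (Σy)²/n = 1814 − 1708.444444 = 105.555556
r = Sxy/√(Sxx·Syy) = 316.666667/√(150311.111111) = 316.666667/387.699769 = 0.816783

0.817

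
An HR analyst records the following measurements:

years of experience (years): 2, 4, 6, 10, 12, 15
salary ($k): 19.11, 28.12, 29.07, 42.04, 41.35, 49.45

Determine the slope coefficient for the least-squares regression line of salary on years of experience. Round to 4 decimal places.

n = 6, Σx = 49, Σy = 209.14, Σxy = 1983.47, Σx² = 525
Sxx = Σx² − (Σx)²/n = 525 − 400.166667 = 124.833333
Sxy = Σxy − (Σx)(Σy)/n = 1983.47 − 1707.976667 = 275.493333
b = Sxy/Sxx = 275.493333/124.833333 = 2.206889

2.2069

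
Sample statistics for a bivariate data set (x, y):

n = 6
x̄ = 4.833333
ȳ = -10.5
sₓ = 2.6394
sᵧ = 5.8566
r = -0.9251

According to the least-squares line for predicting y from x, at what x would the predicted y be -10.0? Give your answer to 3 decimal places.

b = r · sᵧ/sₓ = -0.9251 · 5.8566/2.6394 = -2.052717
a = ȳ − b·x̄ = -10.5 − (-2.052717)·4.833333 = -0.578536
Set a + b·x = -10.0: x = (-10.0 − (-0.578536)) / (-2.052717) = 4.589753

4.590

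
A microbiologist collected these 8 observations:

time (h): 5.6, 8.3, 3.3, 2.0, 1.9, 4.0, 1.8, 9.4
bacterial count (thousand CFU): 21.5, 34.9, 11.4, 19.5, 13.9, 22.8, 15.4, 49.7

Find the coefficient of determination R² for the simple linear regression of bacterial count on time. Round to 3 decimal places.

n = 8, Σx = 36.3, Σy = 189.1, Σxy = 1099.2, Σx² = 226.35, Σy² = 5610.77
Sxx = Σx² − (Σx)²/n = 226.35 − 164.71125 = 61.63875
Sxy = Σxy − (Σx)(Σy)/n = 1099.2 − 858.04125 = 241.15875
Syy = Σy² − (Σy)²/n = 5610.77 − 4469.85125 = 1140.91875
R² = Sxy²/(Sxx·Syy) = (241.15875)²/(61.63875·1140.91875) = 0.826985

0.827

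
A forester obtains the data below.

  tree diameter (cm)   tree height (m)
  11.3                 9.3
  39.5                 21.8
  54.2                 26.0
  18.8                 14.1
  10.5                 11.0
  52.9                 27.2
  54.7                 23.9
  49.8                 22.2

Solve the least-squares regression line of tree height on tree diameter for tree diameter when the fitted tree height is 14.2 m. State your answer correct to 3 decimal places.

n = 8, Σx = 291.7, Σy = 155.5, Σxy = 6607.74, Σx² = 13359.81
Sxx = Σx² − (Σx)²/n = 13359.81 − 10636.11125 = 2723.69875
Sxy = Σxy − (Σx)(Σy)/n = 6607.74 − 5669.91875 = 937.82125
b = Sxy/Sxx = 937.82125/2723.69875 = 0.344319
a = ȳ − b·x̄ = 19.4375 − 0.344319·36.4625 = 6.882768
Set a + b·x = 14.2: x = (14.2 − 6.882768) / 0.344319 = 21.251315

21.251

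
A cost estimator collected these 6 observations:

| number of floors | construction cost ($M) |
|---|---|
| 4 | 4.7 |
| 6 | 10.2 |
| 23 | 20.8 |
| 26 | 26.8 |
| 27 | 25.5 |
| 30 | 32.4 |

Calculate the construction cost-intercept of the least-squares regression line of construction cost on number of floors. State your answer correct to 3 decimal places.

n = 6, Σx = 116, Σy = 120.4, Σxy = 2915.7, Σx² = 2886
Sxx = Σx² − (Σx)²/n = 2886 − 2242.666667 = 643.333333
Sxy = Σxy − (Σx)(Σy)/n = 2915.7 − 2327.733333 = 587.966667
b = Sxy/Sxx = 587.966667/643.333333 = 0.913938
a = ȳ − b·x̄ = 20.066667 − 0.913938·19.333333 = 2.397202

2.397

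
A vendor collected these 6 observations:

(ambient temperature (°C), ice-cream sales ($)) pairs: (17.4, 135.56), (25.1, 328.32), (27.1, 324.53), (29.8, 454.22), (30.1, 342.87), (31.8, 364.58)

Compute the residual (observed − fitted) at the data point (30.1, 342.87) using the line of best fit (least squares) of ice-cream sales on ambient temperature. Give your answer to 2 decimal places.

n = 6, Σx = 161.3, Σy = 1950.08, Σxy = 54844.126, Σx² = 4472.47
Sxx = Σx² − (Σx)²/n = 4472.47 − 4336.281667 = 136.188333
Sxy = Σxy − (Σx)(Σy)/n = 54844.126 − 52424.650667 = 2419.475333
b = Sxy/Sxx = 2419.475333/136.188333 = 17.765658
a = ȳ − b·x̄ = 325.013333 − 17.765658·26.883333 = -152.586769
ŷ(30.1) = -152.586769 + 17.765658·30.1 = 382.159533
residual = y − ŷ = 342.87 − 382.159533 = -39.289533

-39.29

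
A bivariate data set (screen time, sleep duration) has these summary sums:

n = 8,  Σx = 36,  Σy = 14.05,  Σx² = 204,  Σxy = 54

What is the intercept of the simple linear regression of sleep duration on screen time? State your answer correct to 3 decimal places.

2.745

Sxx = Σx² − (Σx)²/n = 204 − 162 = 42
Sxy = Σxy − (Σx)(Σy)/n = 54 − 63.225 = -9.225
b = Sxy/Sxx = -9.225/42 = -0.219643
a = ȳ − b·x̄ = 1.75625 − (-0.219643)·4.5 = 2.744643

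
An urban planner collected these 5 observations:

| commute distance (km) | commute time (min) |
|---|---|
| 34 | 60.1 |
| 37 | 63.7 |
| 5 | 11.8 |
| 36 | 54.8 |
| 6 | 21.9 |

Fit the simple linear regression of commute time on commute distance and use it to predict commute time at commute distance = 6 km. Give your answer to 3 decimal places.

17.545

n = 5, Σx = 118, Σy = 212.3, Σxy = 6563.5, Σx² = 3882
Sxx = Σx² − (Σx)²/n = 3882 − 2784.8 = 1097.2
Sxy = Σxy − (Σx)(Σy)/n = 6563.5 − 5010.28 = 1553.22
b = Sxy/Sxx = 1553.22/1097.2 = 1.415622
a = ȳ − b·x̄ = 42.46 − 1.415622·23.6 = 9.051331
ŷ(6) = a + b·6 = 9.051331 + 1.415622·6 = 17.545060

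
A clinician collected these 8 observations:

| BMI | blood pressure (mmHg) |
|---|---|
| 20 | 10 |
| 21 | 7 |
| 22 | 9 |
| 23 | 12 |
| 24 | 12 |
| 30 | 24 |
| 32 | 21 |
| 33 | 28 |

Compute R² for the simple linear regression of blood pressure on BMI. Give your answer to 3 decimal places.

0.918

n = 8, Σx = 205, Σy = 123, Σxy = 3425, Σx² = 5443, Σy² = 2319
Sxx = Σx² − (Σx)²/n = 5443 − 5253.125 = 189.875
Sxy = Σxy − (Σx)(Σy)/n = 3425 − 3151.875 = 273.125
Syy = Σy² − (Σy)²/n = 2319 − 1891.125 = 427.875
R² = Sxy²/(Sxx·Syy) = (273.125)²/(189.875·427.875) = 0.918202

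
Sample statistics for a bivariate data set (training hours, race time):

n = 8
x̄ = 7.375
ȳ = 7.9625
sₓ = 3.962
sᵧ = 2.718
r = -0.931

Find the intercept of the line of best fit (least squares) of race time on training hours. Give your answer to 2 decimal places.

12.67

b = r · sᵧ/sₓ = -0.931 · 2.718/3.962 = -0.638682
a = ȳ − b·x̄ = 7.9625 − (-0.638682)·7.375 = 12.672780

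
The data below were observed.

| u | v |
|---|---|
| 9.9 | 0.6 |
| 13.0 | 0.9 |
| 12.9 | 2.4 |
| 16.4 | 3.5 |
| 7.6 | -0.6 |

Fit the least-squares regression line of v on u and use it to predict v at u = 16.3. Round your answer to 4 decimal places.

n = 5, Σx = 59.8, Σy = 6.8, Σxy = 101.44, Σx² = 760.14
Sxx = Σx² − (Σx)²/n = 760.14 − 715.208 = 44.932
Sxy = Σxy − (Σx)(Σy)/n = 101.44 − 81.328 = 20.112
b = Sxy/Sxx = 20.112/44.932 = 0.447610
a = ȳ − b·x̄ = 1.36 − 0.447610·11.96 = -3.993412
ŷ(16.3) = a + b·16.3 = -3.993412 + 0.447610·16.3 = 3.302626

3.3026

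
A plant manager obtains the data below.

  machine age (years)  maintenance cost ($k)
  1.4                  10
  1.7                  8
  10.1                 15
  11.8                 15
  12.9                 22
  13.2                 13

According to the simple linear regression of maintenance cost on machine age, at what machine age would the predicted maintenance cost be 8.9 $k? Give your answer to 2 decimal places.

1.37

n = 6, Σx = 51.1, Σy = 83, Σxy = 811.5, Σx² = 586.75
Sxx = Σx² − (Σx)²/n = 586.75 − 435.201667 = 151.548333
Sxy = Σxy − (Σx)(Σy)/n = 811.5 − 706.883333 = 104.616667
b = Sxy/Sxx = 104.616667/151.548333 = 0.690319
a = ȳ − b·x̄ = 13.833333 − 0.690319·8.516667 = 7.954118
Set a + b·x = 8.9: x = (8.9 − 7.954118) / 0.690319 = 1.370210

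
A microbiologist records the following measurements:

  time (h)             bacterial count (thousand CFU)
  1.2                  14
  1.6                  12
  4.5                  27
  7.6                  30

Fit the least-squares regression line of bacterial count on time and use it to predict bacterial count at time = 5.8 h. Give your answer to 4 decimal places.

n = 4, Σx = 14.9, Σy = 83, Σxy = 385.5, Σx² = 82.01
Sxx = Σx² − (Σx)²/n = 82.01 − 55.5025 = 26.5075
Sxy = Σxy − (Σx)(Σy)/n = 385.5 − 309.175 = 76.325
b = Sxy/Sxx = 76.325/26.5075 = 2.879374
a = ȳ − b·x̄ = 20.75 − 2.879374·3.725 = 10.024333
ŷ(5.8) = a + b·5.8 = 10.024333 + 2.879374·5.8 = 26.724701

26.7247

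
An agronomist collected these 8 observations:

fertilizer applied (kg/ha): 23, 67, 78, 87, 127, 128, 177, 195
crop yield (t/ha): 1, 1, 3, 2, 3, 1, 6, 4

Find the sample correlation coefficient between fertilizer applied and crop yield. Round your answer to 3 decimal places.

0.748

n = 8, Σx = 882, Σy = 21, Σxy = 2849, Σx² = 120538, Σy² = 77
Sxx = Σx² − (Σx)²/n = 120538 − 97240.5 = 23297.5
Sxy = Σxy − (Σx)(Σy)/n = 2849 − 2315.25 = 533.75
Syy = Σy² − (Σy)²/n = 77 − 55.125 = 21.875
r = Sxy/√(Sxx·Syy) = 533.75/√(509632.8125) = 533.75/713.885714 = 0.747669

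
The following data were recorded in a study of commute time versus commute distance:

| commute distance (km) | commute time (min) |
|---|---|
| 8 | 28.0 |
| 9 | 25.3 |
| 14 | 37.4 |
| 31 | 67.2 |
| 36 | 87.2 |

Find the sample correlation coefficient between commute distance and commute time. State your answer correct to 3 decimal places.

n = 5, Σx = 98, Σy = 245.1, Σxy = 6197.7, Σx² = 2598, Σy² = 14942.53
Sxx = Σx² − (Σx)²/n = 2598 − 1920.8 = 677.2
Sxy = Σxy − (Σx)(Σy)/n = 6197.7 − 4803.96 = 1393.74
Syy = Σy² − (Σy)²/n = 14942.53 − 12014.802 = 2927.728
r = Sxy/√(Sxx·Syy) = 1393.74/√(1982657.4016) = 1393.74/1408.068678 = 0.989824

0.990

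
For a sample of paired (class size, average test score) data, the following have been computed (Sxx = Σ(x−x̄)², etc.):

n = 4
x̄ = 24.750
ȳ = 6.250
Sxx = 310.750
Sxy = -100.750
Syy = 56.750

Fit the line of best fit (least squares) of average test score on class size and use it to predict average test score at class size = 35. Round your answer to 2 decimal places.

2.93

b = Sxy/Sxx = -100.75/310.75 = -0.324216
a = ȳ − b·x̄ = 6.25 − (-0.324216)·24.75 = 14.274336
ŷ(35) = a + b·35 = 14.274336 + (-0.324216)·35 = 2.926790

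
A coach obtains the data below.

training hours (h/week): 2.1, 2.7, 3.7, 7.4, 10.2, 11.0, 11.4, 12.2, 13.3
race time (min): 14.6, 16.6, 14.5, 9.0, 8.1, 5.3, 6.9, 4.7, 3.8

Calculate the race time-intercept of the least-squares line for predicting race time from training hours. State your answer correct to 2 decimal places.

18.09

n = 9, Σx = 74, Σy = 83.5, Σxy = 523.19, Σx² = 760.88
Sxx = Σx² − (Σx)²/n = 760.88 − 608.444444 = 152.435556
Sxy = Σxy − (Σx)(Σy)/n = 523.19 − 686.555556 = -163.365556
b = Sxy/Sxx = -163.365556/152.435556 = -1.071702
a = ȳ − b·x̄ = 9.277778 − (-1.071702)·8.222222 = 18.089553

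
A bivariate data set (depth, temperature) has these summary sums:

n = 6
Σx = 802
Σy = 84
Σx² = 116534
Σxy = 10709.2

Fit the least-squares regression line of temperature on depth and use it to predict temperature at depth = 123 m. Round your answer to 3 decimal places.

Sxx = Σx² − (Σx)²/n = 116534 − 107200.666667 = 9333.333333
Sxy = Σxy − (Σx)(Σy)/n = 10709.2 − 11228 = -518.8
b = Sxy/Sxx = -518.8/9333.333333 = -0.055586
a = ȳ − b·x̄ = 14 − (-0.055586)·133.666667 = 21.429957
ŷ(123) = a + b·123 = 21.429957 + (-0.055586)·123 = 14.592914

14.593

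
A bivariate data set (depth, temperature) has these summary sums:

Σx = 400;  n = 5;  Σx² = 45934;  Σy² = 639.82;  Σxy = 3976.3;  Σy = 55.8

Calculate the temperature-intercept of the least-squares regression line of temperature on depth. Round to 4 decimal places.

Sxx = Σx² − (Σx)²/n = 45934 − 32000 = 13934
Sxy = Σxy − (Σx)(Σy)/n = 3976.3 − 4464 = -487.7
b = Sxy/Sxx = -487.7/13934 = -0.035001
a = ȳ − b·x̄ = 11.16 − (-0.035001)·80 = 13.960057

13.9601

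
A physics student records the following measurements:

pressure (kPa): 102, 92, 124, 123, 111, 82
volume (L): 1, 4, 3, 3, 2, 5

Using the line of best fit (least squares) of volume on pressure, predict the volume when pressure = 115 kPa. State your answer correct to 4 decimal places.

2.6137

n = 6, Σx = 634, Σy = 18, Σxy = 1843, Σx² = 68418
Sxx = Σx² − (Σx)²/n = 68418 − 66992.666667 = 1425.333333
Sxy = Σxy − (Σx)(Σy)/n = 1843 − 1902 = -59
b = Sxy/Sxx = -59/1425.333333 = -0.041394
a = ȳ − b·x̄ = 3 − (-0.041394)·105.666667 = 7.373948
ŷ(115) = a + b·115 = 7.373948 + (-0.041394)·115 = 2.613658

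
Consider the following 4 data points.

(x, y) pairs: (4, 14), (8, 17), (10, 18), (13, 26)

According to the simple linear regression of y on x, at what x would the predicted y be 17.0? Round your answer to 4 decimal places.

n = 4, Σx = 35, Σy = 75, Σxy = 710, Σx² = 349
Sxx = Σx² − (Σx)²/n = 349 − 306.25 = 42.75
Sxy = Σxy − (Σx)(Σy)/n = 710 − 656.25 = 53.75
b = Sxy/Sxx = 53.75/42.75 = 1.257310
a = ȳ − b·x̄ = 18.75 − 1.257310·8.75 = 7.748538
Set a + b·x = 17.0: x = (17.0 − 7.748538) / 1.257310 = 7.358140

7.3581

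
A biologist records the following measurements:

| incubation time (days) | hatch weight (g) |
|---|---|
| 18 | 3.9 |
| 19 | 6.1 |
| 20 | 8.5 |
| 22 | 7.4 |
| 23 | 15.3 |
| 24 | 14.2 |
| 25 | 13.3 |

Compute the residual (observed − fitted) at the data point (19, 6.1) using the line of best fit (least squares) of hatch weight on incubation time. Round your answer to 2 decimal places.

0.12

n = 7, Σx = 151, Σy = 68.7, Σxy = 1544.1, Σx² = 3299
Sxx = Σx² − (Σx)²/n = 3299 − 3257.285714 = 41.714286
Sxy = Σxy − (Σx)(Σy)/n = 1544.1 − 1481.957143 = 62.142857
b = Sxy/Sxx = 62.142857/41.714286 = 1.489726
a = ȳ − b·x̄ = 9.814286 − 1.489726·21.571429 = -22.321233
ŷ(19) = -22.321233 + 1.489726·19 = 5.983562
residual = y − ŷ = 6.1 − 5.983562 = 0.116438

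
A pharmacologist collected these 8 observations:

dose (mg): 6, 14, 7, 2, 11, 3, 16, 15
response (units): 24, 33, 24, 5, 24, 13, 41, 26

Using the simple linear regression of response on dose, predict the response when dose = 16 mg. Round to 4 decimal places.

35.7340

n = 8, Σx = 74, Σy = 190, Σxy = 2133, Σx² = 896
Sxx = Σx² − (Σx)²/n = 896 − 684.5 = 211.5
Sxy = Σxy − (Σx)(Σy)/n = 2133 − 1757.5 = 375.5
b = Sxy/Sxx = 375.5/211.5 = 1.775414
a = ȳ − b·x̄ = 23.75 − 1.775414·9.25 = 7.327423
ŷ(16) = a + b·16 = 7.327423 + 1.775414·16 = 35.734043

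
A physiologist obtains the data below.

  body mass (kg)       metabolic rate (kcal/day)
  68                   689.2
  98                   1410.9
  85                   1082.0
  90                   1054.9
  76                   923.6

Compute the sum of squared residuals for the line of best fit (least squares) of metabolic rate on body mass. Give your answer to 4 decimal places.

n = 5, Σx = 417, Σy = 5160.6, Σxy = 442238.4, Σx² = 35329, Σy² = 5602210.42
Sxx = Σx² − (Σx)²/n = 35329 − 34777.8 = 551.2
Sxy = Σxy − (Σx)(Σy)/n = 442238.4 − 430394.04 = 11844.36
Syy = Σy² − (Σy)²/n = 5602210.42 − 5326358.472 = 275851.948
b = Sxy/Sxx = 11844.36/551.2 = 21.488316
SSE = Syy − b·Sxy = 275851.948 − 21.488316·11844.36 = 21336.592758

21336.5928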